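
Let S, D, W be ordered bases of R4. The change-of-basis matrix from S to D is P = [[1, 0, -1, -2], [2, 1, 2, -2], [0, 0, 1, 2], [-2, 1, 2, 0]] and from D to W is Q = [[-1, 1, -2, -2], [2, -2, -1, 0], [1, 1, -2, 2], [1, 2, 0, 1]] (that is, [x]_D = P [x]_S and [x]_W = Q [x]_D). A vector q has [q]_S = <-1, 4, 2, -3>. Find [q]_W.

<-3, -14, 43, 37>

Apply P to get D-coordinates <3, 12, -4, 10>, then Q to get W-coordinates.
The result is [q]_W = <-3, -14, 43, 37>.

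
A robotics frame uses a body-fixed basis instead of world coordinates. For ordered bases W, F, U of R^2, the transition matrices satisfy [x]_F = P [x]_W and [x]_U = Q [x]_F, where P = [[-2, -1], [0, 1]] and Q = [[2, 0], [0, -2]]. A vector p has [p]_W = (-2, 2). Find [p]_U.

First [p]_F = P [p]_W = (2, 2).
Then [p]_U = Q [p]_F = (4, -4).

(4, -4)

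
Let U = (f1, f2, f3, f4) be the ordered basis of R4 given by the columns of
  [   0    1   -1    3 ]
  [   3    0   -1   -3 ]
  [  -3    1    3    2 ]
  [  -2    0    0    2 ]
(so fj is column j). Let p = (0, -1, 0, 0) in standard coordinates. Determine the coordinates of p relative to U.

We seek scalars with c_1 f1 + ... + c_4 f4 = p; equivalently solve M c = p where the columns of M are f1, ..., f4.
Row-reducing the augmented matrix [M | p] gives c = (1, -2, 1, 1).
Check: f1 - 2f2 + f3 + f4 = (0, -1, 0, 0).

(1, -2, 1, 1)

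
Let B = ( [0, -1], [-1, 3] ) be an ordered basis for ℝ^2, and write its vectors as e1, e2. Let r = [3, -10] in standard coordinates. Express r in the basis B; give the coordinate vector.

[1, -3]

We seek scalars with c_1 e1 + c_2 e2 = r; equivalently solve M c = r where the columns of M are e1, e2.
System: 0c_1 - c_2 = 3, -c_1 + 3c_2 = -10; solving gives c_1 = 1, c_2 = -3.
Check: e1 - 3e2 = [3, -10].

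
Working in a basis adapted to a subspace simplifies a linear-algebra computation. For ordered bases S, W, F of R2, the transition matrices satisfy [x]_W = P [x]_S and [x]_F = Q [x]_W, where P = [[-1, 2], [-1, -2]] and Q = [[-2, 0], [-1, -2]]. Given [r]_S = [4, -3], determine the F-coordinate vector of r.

[20, 6]

First [r]_W = P [r]_S = [-10, 2].
Then [r]_F = Q [r]_W = [20, 6].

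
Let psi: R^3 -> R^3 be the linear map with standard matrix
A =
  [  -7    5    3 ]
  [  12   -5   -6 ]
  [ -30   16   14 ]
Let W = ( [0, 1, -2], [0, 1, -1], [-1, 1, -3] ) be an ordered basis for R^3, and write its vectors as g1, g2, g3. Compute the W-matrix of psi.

[[3, 1, 1], [3, 2, 3], [1, -2, -3]]

The j-th column of [psi]_W is [psi(gj)]_W.
psi(g1) = A g1 = [-1, 7, -12] = 3g1 + 3g2 + g3, so column 1 is [3, 3, 1].
Repeating for g2, g3 and assembling the columns gives [[3, 1, 1], [3, 2, 3], [1, -2, -3]].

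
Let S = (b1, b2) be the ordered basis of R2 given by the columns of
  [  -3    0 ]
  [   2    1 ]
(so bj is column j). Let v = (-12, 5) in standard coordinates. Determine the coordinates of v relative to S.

(4, -3)

[v]_S is the unique c with M c = v, where M has columns b1, b2.
System: -3c_1 + 0c_2 = -12, 2c_1 + c_2 = 5; solving gives c_1 = 4, c_2 = -3.
Check: 4b1 - 3b2 = (-12, 5).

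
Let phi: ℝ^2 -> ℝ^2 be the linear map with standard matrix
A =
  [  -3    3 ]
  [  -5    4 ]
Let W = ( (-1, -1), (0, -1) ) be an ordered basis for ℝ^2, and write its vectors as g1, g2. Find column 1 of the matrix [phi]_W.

Column 1 of [phi]_W is the W-coordinate vector of phi(g1).
In standard coordinates phi(g1) = A g1 = (0, 1).
Converting to W: (0, 1) = 0·g1 - g2, so the coordinate vector is (0, -1).

(0, -1)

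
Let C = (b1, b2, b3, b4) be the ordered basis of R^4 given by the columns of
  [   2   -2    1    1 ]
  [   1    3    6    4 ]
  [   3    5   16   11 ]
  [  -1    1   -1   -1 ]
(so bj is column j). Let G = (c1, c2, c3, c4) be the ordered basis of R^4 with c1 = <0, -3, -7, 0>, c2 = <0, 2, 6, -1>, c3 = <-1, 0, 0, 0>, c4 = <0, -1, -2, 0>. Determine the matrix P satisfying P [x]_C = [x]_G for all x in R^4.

[[1, -1, -2, -1], [1, -1, 1, 1], [-2, 2, -1, -1], [-2, -2, 2, 1]]

Let M have columns bj and N have columns cj. Then for every x, N [x]_G = x = M [x]_C, so P = N^(-1) M.
Since det N = 1, N^(-1) has integer entries; multiplying gives P = [[1, -1, -2, -1], [1, -1, 1, 1], [-2, 2, -1, -1], [-2, -2, 2, 1]].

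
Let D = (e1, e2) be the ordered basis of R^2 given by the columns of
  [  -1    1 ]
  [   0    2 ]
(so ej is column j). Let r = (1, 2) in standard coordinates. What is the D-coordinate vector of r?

We seek scalars with c_1 e1 + c_2 e2 = r; equivalently solve M c = r where the columns of M are e1, e2.
System: -c_1 + c_2 = 1, 0c_1 + 2c_2 = 2; solving gives c_1 = 0, c_2 = 1.
Check: 0·e1 + e2 = (1, 2).

(0, 1)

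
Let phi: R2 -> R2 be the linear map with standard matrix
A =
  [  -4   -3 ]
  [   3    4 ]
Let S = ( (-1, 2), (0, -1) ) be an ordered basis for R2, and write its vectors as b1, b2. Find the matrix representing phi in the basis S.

[[2, -3], [-1, -2]]

The j-th column of [phi]_S is [phi(bj)]_S.
phi(b1) = A b1 = (-2, 5) = 2b1 - b2, so column 1 is (2, -1).
Repeating for b2 and assembling the columns gives [[2, -3], [-1, -2]].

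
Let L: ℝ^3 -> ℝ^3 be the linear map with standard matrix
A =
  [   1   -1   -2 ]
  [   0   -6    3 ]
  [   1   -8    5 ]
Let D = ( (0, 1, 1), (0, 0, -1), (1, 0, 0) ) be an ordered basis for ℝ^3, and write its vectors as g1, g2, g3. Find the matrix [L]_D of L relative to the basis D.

The j-th column of [L]_D is [L(gj)]_D.
L(g1) = A g1 = (-3, -3, -3) = -3g1 + 0·g2 - 3g3, so column 1 is (-3, 0, -3).
Repeating for g2, g3 and assembling the columns gives [[-3, -3, 0], [0, 2, -1], [-3, 2, 1]].

[[-3, -3, 0], [0, 2, -1], [-3, 2, 1]]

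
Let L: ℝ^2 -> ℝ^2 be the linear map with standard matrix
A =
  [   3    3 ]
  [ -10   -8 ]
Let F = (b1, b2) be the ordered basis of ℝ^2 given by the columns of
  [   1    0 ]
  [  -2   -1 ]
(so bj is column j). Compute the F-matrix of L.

[[-3, -3], [0, -2]]

Let P have columns b1, b2. Then [L]_F = P^(-1) A P.
Here det P = -1, so P^(-1) is integer; computing A P first and then P^(-1)(A P) gives [[-3, -3], [0, -2]].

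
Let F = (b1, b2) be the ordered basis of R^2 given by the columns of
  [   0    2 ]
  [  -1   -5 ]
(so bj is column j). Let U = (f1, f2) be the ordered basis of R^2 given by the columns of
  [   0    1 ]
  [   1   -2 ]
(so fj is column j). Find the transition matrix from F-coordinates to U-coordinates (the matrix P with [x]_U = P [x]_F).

[[-1, -1], [0, 2]]

Column j of P is [bj]_U, since P maps F-coordinates to U-coordinates.
Expressing b1 in U: b1 = -f1 + 0·f2, so column 1 of P is [-1, 0].
Doing the same for each bj gives P = [[-1, -1], [0, 2]].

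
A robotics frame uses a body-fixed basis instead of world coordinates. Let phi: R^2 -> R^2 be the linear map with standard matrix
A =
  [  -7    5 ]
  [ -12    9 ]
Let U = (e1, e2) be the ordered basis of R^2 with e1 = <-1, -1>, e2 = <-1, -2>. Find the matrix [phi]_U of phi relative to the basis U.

With P the matrix whose columns are e1, e2, [phi]_U = P^(-1) A P.
Column by column: phi(e1) = A e1 = <2, 3>; its U-coordinates <-1, -1> give column 1.
Continuing for each basis vector yields [phi]_U = [[-1, 0], [-1, 3]].

[[-1, 0], [-1, 3]]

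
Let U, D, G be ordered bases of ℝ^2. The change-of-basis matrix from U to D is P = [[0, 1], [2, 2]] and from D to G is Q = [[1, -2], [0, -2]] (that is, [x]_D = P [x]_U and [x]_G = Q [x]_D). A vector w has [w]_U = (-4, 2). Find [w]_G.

First [w]_D = P [w]_U = (2, -4).
Then [w]_G = Q [w]_D = (10, 8).

(10, 8)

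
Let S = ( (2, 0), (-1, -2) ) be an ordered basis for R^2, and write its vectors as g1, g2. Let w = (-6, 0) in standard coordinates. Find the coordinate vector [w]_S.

We seek scalars with c_1 g1 + c_2 g2 = w; equivalently solve M c = w where the columns of M are g1, g2.
System: 2c_1 - c_2 = -6, 0c_1 - 2c_2 = 0; solving gives c_1 = -3, c_2 = 0.
Check: -3g1 + 0·g2 = (-6, 0).

(-3, 0)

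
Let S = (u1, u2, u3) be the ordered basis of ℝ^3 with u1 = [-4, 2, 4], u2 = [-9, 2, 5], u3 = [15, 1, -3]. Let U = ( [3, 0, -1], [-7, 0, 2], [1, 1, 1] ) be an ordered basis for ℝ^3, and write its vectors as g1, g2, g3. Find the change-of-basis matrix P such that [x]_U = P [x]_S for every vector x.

Column j of P is [uj]_U, since P maps S-coordinates to U-coordinates.
Expressing u1 in U: u1 = -2g1 + 0·g2 + 2g3, so column 1 of P is [-2, 0, 2].
Doing the same for each uj gives P = [[-2, 1, 0], [0, 2, -2], [2, 2, 1]].

[[-2, 1, 0], [0, 2, -2], [2, 2, 1]]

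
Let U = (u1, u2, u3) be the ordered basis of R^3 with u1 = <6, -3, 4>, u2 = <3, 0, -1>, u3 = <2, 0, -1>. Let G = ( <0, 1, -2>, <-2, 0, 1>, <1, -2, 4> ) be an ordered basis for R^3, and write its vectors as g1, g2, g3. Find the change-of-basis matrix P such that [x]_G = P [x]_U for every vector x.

[[1, 2, 0], [-2, -1, -1], [2, 1, 0]]

Column j of P is [uj]_G, since P maps U-coordinates to G-coordinates.
Expressing u1 in G: u1 = g1 - 2g2 + 2g3, so column 1 of P is <1, -2, 2>.
Doing the same for each uj gives P = [[1, 2, 0], [-2, -1, -1], [2, 1, 0]].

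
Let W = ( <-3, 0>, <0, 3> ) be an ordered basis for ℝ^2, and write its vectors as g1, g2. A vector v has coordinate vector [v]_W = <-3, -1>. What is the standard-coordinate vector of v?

v = M [v]_W, where M has columns g1, g2.
Carrying out the matrix-vector product, v = <9, -3>.

<9, -3>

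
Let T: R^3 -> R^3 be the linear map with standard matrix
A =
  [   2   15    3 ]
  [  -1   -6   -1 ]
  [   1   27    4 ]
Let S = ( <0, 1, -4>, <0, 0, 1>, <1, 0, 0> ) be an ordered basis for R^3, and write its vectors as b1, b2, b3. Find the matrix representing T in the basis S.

Let P have columns b1, ..., b3. Then [T]_S = P^(-1) A P.
Here det P = 1, so P^(-1) is integer; computing A P first and then P^(-1)(A P) gives [[-2, -1, -1], [3, 0, -3], [3, 3, 2]].

[[-2, -1, -1], [3, 0, -3], [3, 3, 2]]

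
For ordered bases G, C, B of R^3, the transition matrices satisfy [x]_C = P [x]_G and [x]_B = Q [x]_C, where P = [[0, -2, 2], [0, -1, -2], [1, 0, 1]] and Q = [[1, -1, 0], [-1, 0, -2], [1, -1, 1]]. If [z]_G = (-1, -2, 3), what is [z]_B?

(14, -14, 16)

First [z]_C = P [z]_G = (10, -4, 2).
Then [z]_B = Q [z]_C = (14, -14, 16).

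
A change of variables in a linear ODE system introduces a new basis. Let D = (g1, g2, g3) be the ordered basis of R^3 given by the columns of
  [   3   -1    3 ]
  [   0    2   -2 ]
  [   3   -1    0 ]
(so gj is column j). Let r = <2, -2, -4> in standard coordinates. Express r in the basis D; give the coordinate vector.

We seek scalars with c_1 g1 + ... + c_3 g3 = r; equivalently solve M c = r where the columns of M are g1, ..., g3.
Gaussian elimination on [M | r] yields c = (-1, 1, 2).
Check: -g1 + g2 + 2g3 = <2, -2, -4>.

<-1, 1, 2>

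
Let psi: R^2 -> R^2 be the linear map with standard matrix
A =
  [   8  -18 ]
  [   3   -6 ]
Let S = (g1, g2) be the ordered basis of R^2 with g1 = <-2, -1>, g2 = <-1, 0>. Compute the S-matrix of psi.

With P the matrix whose columns are g1, g2, [psi]_S = P^(-1) A P.
Column by column: psi(g1) = A g1 = <2, 0>; its S-coordinates <0, -2> give column 1.
Continuing for each basis vector yields [psi]_S = [[0, 3], [-2, 2]].

[[0, 3], [-2, 2]]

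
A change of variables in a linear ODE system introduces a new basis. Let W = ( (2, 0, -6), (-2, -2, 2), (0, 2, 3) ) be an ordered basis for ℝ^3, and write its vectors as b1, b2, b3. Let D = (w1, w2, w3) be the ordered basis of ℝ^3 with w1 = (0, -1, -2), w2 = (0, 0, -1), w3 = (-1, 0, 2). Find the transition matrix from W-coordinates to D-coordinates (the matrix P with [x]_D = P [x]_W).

Let M have columns bj and N have columns wj. Then for every x, N [x]_D = x = M [x]_W, so P = N^(-1) M.
Since det N = -1, N^(-1) has integer entries; multiplying gives P = [[0, 2, -2], [2, -2, 1], [-2, 2, 0]].

[[0, 2, -2], [2, -2, 1], [-2, 2, 0]]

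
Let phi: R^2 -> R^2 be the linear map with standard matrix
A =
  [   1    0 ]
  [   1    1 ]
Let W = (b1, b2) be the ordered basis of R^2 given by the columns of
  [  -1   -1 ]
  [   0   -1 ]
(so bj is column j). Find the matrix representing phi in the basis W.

[[0, -1], [1, 2]]

The j-th column of [phi]_W is [phi(bj)]_W.
phi(b1) = A b1 = (-1, -1) = 0·b1 + b2, so column 1 is (0, 1).
Repeating for b2 and assembling the columns gives [[0, -1], [1, 2]].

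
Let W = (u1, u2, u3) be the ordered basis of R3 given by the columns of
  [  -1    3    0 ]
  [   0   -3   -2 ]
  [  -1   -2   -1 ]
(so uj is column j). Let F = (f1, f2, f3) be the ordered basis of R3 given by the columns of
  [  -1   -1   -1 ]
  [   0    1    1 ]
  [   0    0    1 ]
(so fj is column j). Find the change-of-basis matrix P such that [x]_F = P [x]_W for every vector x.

[[1, 0, 2], [1, -1, -1], [-1, -2, -1]]

Column j of P is [uj]_F, since P maps W-coordinates to F-coordinates.
Expressing u1 in F: u1 = f1 + f2 - f3, so column 1 of P is <1, 1, -1>.
Doing the same for each uj gives P = [[1, 0, 2], [1, -1, -1], [-1, -2, -1]].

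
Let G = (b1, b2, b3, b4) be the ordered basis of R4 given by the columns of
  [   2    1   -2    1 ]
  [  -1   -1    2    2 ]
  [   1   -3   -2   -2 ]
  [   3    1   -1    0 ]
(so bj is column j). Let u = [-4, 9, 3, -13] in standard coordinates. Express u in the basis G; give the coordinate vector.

Write u = c_1 b1 + ... + c_4 b4 and solve for the c_i.
Solving this 4x4 system gives c = (-4, -3, -2, 3).
Check: -4b1 - 3b2 - 2b3 + 3b4 = [-4, 9, 3, -13].

[-4, -3, -2, 3]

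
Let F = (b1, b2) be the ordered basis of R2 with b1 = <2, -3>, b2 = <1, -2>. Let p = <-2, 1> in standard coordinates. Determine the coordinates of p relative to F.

<-3, 4>

[p]_F is the unique c with M c = p, where M has columns b1, b2.
System: 2c_1 + c_2 = -2, -3c_1 - 2c_2 = 1; solving gives c_1 = -3, c_2 = 4.
Check: -3b1 + 4b2 = <-2, 1>.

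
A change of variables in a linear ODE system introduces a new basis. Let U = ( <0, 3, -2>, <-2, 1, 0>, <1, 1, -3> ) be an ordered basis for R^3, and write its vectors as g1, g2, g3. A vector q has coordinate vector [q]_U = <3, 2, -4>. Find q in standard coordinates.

q = M [q]_U, where M has columns g1, ..., g3.
Carrying out the matrix-vector product, q = <-8, 7, 6>.

<-8, 7, 6>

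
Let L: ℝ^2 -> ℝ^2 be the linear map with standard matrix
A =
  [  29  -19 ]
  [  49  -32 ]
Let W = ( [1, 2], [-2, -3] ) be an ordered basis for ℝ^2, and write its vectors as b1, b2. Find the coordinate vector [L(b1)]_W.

[-3, 3]

Column 1 of [L]_W is the W-coordinate vector of L(b1).
In standard coordinates L(b1) = A b1 = [-9, -15].
Converting to W: [-9, -15] = -3b1 + 3b2, so the coordinate vector is [-3, 3].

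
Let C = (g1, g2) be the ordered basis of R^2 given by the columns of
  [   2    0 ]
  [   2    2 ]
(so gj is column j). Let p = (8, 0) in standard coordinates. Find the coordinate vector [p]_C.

We seek scalars with c_1 g1 + c_2 g2 = p; equivalently solve M c = p where the columns of M are g1, g2.
System: 2c_1 + 0c_2 = 8, 2c_1 + 2c_2 = 0; solving gives c_1 = 4, c_2 = -4.
Check: 4g1 - 4g2 = (8, 0).

(4, -4)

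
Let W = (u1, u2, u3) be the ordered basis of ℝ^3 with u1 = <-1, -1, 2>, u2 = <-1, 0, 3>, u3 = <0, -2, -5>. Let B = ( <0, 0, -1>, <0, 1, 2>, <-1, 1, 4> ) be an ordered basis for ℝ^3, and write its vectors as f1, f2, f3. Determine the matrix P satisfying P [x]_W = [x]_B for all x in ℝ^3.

Let M have columns uj and N have columns fj. Then for every x, N [x]_B = x = M [x]_W, so P = N^(-1) M.
Since det N = -1, N^(-1) has integer entries; multiplying gives P = [[-2, -1, 1], [-2, -1, -2], [1, 1, 0]].

[[-2, -1, 1], [-2, -1, -2], [1, 1, 0]]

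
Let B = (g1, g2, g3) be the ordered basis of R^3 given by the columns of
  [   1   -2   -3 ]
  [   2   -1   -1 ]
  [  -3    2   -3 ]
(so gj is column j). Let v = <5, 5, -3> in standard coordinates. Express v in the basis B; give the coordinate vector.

Write v = c_1 g1 + ... + c_3 g3 and solve for the c_i.
Row-reducing the augmented matrix [M | v] gives c = (2, 0, -1).
Check: 2g1 + 0·g2 - g3 = <5, 5, -3>.

<2, 0, -1>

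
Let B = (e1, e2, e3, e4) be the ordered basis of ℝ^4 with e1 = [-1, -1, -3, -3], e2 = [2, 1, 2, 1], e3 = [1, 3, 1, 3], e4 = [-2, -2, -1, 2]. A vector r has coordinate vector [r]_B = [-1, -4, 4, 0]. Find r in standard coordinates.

r = M [r]_B, where M has columns e1, ..., e4.
Carrying out the matrix-vector product, r = [-3, 9, -1, 11].

[-3, 9, -1, 11]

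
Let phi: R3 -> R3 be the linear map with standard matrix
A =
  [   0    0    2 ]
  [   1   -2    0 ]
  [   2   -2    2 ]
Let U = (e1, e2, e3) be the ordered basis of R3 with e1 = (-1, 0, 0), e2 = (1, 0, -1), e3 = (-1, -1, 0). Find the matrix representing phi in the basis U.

[[1, 3, 1], [2, 0, 0], [1, -1, -1]]

Let P have columns e1, ..., e3. Then [phi]_U = P^(-1) A P.
Here det P = 1, so P^(-1) is integer; computing A P first and then P^(-1)(A P) gives [[1, 3, 1], [2, 0, 0], [1, -1, -1]].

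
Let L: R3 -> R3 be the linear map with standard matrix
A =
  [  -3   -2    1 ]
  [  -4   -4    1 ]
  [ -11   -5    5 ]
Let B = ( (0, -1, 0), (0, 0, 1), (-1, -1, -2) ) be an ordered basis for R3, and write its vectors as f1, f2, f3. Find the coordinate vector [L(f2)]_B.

Compute L(f2) = A f2 = (1, 1, 5) in standard coordinates.
Then write this in B-coordinates: solve for y in y_1 f1 + ... + y_3 f3 = (1, 1, 5).
This gives y = (0, 3, -1), which is column 2 of [L]_B.

(0, 3, -1)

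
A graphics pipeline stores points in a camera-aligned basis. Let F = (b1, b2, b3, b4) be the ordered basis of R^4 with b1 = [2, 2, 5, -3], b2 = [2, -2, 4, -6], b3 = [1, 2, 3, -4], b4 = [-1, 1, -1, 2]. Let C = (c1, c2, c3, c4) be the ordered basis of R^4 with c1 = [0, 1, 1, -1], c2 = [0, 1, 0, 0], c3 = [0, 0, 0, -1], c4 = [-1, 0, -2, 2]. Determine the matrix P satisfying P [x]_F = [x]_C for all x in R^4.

[[1, 0, 1, 1], [1, -2, 1, 0], [-2, 2, 1, -1], [-2, -2, -1, 1]]

Column j of P is [bj]_C, since P maps F-coordinates to C-coordinates.
Expressing b1 in C: b1 = c1 + c2 - 2c3 - 2c4, so column 1 of P is [1, 1, -2, -2].
Doing the same for each bj gives P = [[1, 0, 1, 1], [1, -2, 1, 0], [-2, 2, 1, -1], [-2, -2, -1, 1]].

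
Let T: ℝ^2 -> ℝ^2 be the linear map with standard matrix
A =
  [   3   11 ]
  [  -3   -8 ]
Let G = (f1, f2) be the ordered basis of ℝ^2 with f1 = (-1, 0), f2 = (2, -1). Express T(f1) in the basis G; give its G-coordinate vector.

Column 1 of [T]_G is the G-coordinate vector of T(f1).
In standard coordinates T(f1) = A f1 = (-3, 3).
Converting to G: (-3, 3) = -3f1 - 3f2, so the coordinate vector is (-3, -3).

(-3, -3)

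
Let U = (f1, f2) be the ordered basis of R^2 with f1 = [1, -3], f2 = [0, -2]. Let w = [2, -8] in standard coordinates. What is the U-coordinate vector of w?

[2, 1]

Write w = c_1 f1 + c_2 f2 and solve for the c_i.
System: c_1 + 0c_2 = 2, -3c_1 - 2c_2 = -8; solving gives c_1 = 2, c_2 = 1.
Check: 2f1 + f2 = [2, -8].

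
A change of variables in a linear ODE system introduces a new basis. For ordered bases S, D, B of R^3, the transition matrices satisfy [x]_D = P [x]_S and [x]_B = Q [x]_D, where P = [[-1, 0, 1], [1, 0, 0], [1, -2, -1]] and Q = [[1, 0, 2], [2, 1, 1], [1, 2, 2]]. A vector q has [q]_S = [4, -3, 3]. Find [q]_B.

First [q]_D = P [q]_S = [-1, 4, 7].
Then [q]_B = Q [q]_D = [13, 9, 21].

[13, 9, 21]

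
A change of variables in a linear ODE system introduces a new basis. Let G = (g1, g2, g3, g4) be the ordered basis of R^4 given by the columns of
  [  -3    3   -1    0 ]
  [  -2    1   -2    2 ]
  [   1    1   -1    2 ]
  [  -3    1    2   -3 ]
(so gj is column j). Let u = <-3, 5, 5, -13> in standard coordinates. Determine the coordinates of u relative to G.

<1, -1, -3, 1>

We seek scalars with c_1 g1 + ... + c_4 g4 = u; equivalently solve M c = u where the columns of M are g1, ..., g4.
Row-reducing the augmented matrix [M | u] gives c = (1, -1, -3, 1).
Check: g1 - g2 - 3g3 + g4 = <-3, 5, 5, -13>.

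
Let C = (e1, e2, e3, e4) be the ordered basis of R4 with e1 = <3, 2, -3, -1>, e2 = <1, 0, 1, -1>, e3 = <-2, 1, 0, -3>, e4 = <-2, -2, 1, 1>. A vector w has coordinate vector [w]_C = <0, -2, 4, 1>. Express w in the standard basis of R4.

<-12, 2, -1, -9>

By definition w = 0·e1 - 2e2 + 4e3 + e4.
Summing componentwise gives <-12, 2, -1, -9>.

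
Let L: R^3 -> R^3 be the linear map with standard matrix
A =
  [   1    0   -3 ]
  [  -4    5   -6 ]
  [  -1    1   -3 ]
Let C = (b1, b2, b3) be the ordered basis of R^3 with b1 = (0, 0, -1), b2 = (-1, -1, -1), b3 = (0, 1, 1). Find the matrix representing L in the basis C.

[[3, 2, 1], [-3, -2, 3], [3, 3, 2]]

With P the matrix whose columns are b1, ..., b3, [L]_C = P^(-1) A P.
Column by column: L(b1) = A b1 = (3, 6, 3); its C-coordinates (3, -3, 3) give column 1.
Continuing for each basis vector yields [L]_C = [[3, 2, 1], [-3, -2, 3], [3, 3, 2]].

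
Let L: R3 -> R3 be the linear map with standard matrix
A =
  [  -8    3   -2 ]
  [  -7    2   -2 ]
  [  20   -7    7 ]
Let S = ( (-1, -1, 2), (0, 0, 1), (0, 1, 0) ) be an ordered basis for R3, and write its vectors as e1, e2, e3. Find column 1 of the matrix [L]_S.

Column 1 of [L]_S is the S-coordinate vector of L(e1).
In standard coordinates L(e1) = A e1 = (1, 1, 1).
Converting to S: (1, 1, 1) = -e1 + 3e2 + 0·e3, so the coordinate vector is (-1, 3, 0).

(-1, 3, 0)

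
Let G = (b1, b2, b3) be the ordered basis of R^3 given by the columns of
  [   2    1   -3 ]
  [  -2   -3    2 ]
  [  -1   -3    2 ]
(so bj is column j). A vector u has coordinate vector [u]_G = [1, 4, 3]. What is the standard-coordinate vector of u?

u = M [u]_G, where M has columns b1, ..., b3.
Carrying out the matrix-vector product, u = [-3, -8, -7].

[-3, -8, -7]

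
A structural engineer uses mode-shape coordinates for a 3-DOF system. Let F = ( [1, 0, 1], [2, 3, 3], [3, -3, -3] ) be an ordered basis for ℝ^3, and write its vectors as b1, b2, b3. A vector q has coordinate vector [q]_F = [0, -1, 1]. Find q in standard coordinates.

[1, -6, -6]

q = M [q]_F, where M has columns b1, ..., b3.
Carrying out the matrix-vector product, q = [1, -6, -6].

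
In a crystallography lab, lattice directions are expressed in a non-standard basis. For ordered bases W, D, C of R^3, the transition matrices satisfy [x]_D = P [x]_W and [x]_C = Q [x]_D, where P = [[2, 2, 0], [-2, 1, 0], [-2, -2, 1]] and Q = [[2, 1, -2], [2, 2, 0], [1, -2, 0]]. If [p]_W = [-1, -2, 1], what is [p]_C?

Composing the changes, [p]_C = Q P [p]_W.
Q P = [[6, 9, -2], [0, 6, 0], [6, 0, 0]]; applying this to [-1, -2, 1] gives [-26, -12, -6].

[-26, -12, -6]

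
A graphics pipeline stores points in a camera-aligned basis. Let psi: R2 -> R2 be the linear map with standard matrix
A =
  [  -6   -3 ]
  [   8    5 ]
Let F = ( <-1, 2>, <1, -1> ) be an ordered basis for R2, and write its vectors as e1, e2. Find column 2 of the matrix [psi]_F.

<0, -3>

Compute psi(e2) = A e2 = <-3, 3> in standard coordinates.
Then write this in F-coordinates: solve for y in y_1 e1 + y_2 e2 = <-3, 3>.
This gives y = <0, -3>, which is column 2 of [psi]_F.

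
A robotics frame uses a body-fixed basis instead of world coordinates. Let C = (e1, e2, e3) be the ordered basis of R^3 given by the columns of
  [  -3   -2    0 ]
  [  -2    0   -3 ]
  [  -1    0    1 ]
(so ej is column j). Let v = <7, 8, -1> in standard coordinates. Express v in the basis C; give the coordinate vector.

Write v = c_1 e1 + ... + c_3 e3 and solve for the c_i.
Gaussian elimination on [M | v] yields c = (-1, -2, -2).
Check: -e1 - 2e2 - 2e3 = <7, 8, -1>.

<-1, -2, -2>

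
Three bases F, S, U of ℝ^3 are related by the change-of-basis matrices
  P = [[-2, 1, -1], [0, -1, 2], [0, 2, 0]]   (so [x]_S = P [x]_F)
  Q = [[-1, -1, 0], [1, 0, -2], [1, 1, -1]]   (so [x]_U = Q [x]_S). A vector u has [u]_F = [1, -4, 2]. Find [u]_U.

[0, 8, 8]

Composing the changes, [u]_U = Q P [u]_F.
Q P = [[2, 0, -1], [-2, -3, -1], [-2, -2, 1]]; applying this to [1, -4, 2] gives [0, 8, 8].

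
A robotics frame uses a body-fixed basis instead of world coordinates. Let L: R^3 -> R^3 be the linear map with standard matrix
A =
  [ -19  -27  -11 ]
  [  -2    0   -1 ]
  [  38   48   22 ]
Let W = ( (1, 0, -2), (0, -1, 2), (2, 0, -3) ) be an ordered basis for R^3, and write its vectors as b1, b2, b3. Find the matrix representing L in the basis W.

[[3, 1, -1], [0, 2, 1], [0, 2, -2]]

With P the matrix whose columns are b1, ..., b3, [L]_W = P^(-1) A P.
Column by column: L(b1) = A b1 = (3, 0, -6); its W-coordinates (3, 0, 0) give column 1.
Continuing for each basis vector yields [L]_W = [[3, 1, -1], [0, 2, 1], [0, 2, -2]].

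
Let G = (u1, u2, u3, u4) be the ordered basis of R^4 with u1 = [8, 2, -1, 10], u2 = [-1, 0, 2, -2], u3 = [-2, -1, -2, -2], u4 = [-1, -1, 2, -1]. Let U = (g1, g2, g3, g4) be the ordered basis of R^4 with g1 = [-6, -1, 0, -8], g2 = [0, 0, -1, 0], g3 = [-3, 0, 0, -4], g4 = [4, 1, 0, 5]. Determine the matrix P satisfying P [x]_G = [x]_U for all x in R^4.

Column j of P is [uj]_U, since P maps G-coordinates to U-coordinates.
Expressing u1 in U: u1 = 0·g1 + g2 + 0·g3 + 2g4, so column 1 of P is [0, 1, 0, 2].
Doing the same for each uj gives P = [[0, 2, -1, 0], [1, -2, 2, -2], [0, -1, 0, -1], [2, 2, -2, -1]].

[[0, 2, -1, 0], [1, -2, 2, -2], [0, -1, 0, -1], [2, 2, -2, -1]]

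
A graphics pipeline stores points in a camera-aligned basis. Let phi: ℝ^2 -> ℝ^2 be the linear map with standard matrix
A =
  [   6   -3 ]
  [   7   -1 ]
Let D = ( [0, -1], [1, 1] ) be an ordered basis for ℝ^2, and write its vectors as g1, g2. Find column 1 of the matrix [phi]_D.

[2, 3]

Compute phi(g1) = A g1 = [3, 1] in standard coordinates.
Then write this in D-coordinates: solve for y in y_1 g1 + y_2 g2 = [3, 1].
This gives y = [2, 3], which is column 1 of [phi]_D.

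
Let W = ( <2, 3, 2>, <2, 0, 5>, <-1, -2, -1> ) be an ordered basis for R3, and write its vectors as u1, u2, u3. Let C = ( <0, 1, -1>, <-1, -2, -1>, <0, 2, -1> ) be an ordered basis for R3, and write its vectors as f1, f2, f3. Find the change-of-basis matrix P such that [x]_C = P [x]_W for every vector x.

[[1, -2, 0], [-2, -2, 1], [-1, -1, 0]]

Let M have columns uj and N have columns fj. Then for every x, N [x]_C = x = M [x]_W, so P = N^(-1) M.
Since det N = 1, N^(-1) has integer entries; multiplying gives P = [[1, -2, 0], [-2, -2, 1], [-1, -1, 0]].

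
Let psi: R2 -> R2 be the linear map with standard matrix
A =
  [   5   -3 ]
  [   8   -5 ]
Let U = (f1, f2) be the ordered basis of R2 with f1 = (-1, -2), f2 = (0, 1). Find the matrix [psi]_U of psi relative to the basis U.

[[-1, 3], [0, 1]]

The j-th column of [psi]_U is [psi(fj)]_U.
psi(f1) = A f1 = (1, 2) = -f1 + 0·f2, so column 1 is (-1, 0).
Repeating for f2 and assembling the columns gives [[-1, 3], [0, 1]].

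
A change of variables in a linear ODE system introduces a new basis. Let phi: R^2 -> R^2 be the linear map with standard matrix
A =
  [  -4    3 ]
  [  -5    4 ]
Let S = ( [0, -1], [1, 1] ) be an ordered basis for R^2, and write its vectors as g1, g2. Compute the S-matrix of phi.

The j-th column of [phi]_S is [phi(gj)]_S.
phi(g1) = A g1 = [-3, -4] = g1 - 3g2, so column 1 is [1, -3].
Repeating for g2 and assembling the columns gives [[1, 0], [-3, -1]].

[[1, 0], [-3, -1]]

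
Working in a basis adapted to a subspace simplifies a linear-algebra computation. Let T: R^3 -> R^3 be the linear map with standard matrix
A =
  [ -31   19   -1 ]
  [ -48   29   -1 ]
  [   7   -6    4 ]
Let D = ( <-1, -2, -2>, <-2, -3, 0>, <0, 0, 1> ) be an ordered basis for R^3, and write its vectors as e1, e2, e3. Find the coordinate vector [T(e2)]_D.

<-3, -1, -2>

Column 2 of [T]_D is the D-coordinate vector of T(e2).
In standard coordinates T(e2) = A e2 = <5, 9, 4>.
Converting to D: <5, 9, 4> = -3e1 - e2 - 2e3, so the coordinate vector is <-3, -1, -2>.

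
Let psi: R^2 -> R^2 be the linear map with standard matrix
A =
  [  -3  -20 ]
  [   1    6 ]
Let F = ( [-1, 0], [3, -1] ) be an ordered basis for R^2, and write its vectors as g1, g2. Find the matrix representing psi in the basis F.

[[0, -2], [1, 3]]

The j-th column of [psi]_F is [psi(gj)]_F.
psi(g1) = A g1 = [3, -1] = 0·g1 + g2, so column 1 is [0, 1].
Repeating for g2 and assembling the columns gives [[0, -2], [1, 3]].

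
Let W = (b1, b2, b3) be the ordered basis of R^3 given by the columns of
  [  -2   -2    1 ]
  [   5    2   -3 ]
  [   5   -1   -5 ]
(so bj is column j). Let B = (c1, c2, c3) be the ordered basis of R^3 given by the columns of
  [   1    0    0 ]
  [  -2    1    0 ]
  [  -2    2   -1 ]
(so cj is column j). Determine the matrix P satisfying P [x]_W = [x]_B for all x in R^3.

[[-2, -2, 1], [1, -2, -1], [1, 1, 1]]

Column j of P is [bj]_B, since P maps W-coordinates to B-coordinates.
Expressing b1 in B: b1 = -2c1 + c2 + c3, so column 1 of P is (-2, 1, 1).
Doing the same for each bj gives P = [[-2, -2, 1], [1, -2, -1], [1, 1, 1]].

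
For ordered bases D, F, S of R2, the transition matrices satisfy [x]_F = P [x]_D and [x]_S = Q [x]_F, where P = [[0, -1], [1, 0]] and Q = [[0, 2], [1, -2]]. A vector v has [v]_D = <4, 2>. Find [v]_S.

<8, -10>

First [v]_F = P [v]_D = <-2, 4>.
Then [v]_S = Q [v]_F = <8, -10>.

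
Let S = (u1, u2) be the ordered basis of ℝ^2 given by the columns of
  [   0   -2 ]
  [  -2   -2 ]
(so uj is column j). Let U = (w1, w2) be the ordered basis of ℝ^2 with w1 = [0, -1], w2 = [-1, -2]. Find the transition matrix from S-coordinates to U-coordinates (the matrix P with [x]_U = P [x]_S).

Take x = uj: its S-coordinates are the j-th standard unit vector, so P e_j — column j of P — equals [uj]_U.
u1 = 2w1 + 0·w2, giving column 1 = [2, 0]; repeating for each j gives P = [[2, -2], [0, 2]].

[[2, -2], [0, 2]]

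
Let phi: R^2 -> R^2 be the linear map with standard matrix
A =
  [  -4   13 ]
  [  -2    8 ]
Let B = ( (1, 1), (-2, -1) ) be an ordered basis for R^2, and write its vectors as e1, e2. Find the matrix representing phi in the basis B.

The j-th column of [phi]_B is [phi(ej)]_B.
phi(e1) = A e1 = (9, 6) = 3e1 - 3e2, so column 1 is (3, -3).
Repeating for e2 and assembling the columns gives [[3, -3], [-3, 1]].

[[3, -3], [-3, 1]]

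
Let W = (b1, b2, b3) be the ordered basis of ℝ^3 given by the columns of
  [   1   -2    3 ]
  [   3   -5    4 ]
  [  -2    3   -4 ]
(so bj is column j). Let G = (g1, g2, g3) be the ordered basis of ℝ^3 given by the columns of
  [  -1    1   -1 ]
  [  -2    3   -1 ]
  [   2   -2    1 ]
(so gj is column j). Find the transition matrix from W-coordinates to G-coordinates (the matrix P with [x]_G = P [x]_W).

[[0, -1, -1], [1, -2, 0], [0, 1, -2]]

Let M have columns bj and N have columns gj. Then for every x, N [x]_G = x = M [x]_W, so P = N^(-1) M.
Since det N = 1, N^(-1) has integer entries; multiplying gives P = [[0, -1, -1], [1, -2, 0], [0, 1, -2]].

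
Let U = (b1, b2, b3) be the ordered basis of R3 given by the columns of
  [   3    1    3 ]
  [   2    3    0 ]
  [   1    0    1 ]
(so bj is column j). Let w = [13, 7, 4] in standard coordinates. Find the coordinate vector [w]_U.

Write w = c_1 b1 + ... + c_3 b3 and solve for the c_i.
Gaussian elimination on [M | w] yields c = (2, 1, 2).
Check: 2b1 + b2 + 2b3 = [13, 7, 4].

[2, 1, 2]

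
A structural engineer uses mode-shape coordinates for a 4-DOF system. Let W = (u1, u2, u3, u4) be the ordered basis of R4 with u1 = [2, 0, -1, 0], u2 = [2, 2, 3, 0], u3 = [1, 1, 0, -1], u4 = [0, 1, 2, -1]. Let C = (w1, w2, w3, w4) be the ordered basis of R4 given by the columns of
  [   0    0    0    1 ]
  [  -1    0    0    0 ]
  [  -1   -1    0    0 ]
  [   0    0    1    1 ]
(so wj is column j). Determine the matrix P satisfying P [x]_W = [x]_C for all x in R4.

[[0, -2, -1, -1], [1, -1, 1, -1], [-2, -2, -2, -1], [2, 2, 1, 0]]

Let M have columns uj and N have columns wj. Then for every x, N [x]_C = x = M [x]_W, so P = N^(-1) M.
Since det N = -1, N^(-1) has integer entries; multiplying gives P = [[0, -2, -1, -1], [1, -1, 1, -1], [-2, -2, -2, -1], [2, 2, 1, 0]].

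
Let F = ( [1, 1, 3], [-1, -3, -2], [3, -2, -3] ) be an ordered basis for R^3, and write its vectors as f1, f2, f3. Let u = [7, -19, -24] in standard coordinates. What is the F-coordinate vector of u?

[-2, 3, 4]

[u]_F is the unique c with M c = u, where M has columns f1, ..., f3.
Solving this 3x3 system gives c = (-2, 3, 4).
Check: -2f1 + 3f2 + 4f3 = [7, -19, -24].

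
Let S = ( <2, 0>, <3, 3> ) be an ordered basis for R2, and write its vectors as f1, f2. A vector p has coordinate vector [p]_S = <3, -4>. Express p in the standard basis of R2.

<-6, -12>

By definition p = 3f1 - 4f2.
Summing componentwise gives <-6, -12>.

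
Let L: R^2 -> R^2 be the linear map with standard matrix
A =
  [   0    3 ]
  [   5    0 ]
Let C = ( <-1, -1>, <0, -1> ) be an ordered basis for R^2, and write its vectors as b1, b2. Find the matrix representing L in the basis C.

[[3, 3], [2, -3]]

With P the matrix whose columns are b1, b2, [L]_C = P^(-1) A P.
Column by column: L(b1) = A b1 = <-3, -5>; its C-coordinates <3, 2> give column 1.
Continuing for each basis vector yields [L]_C = [[3, 3], [2, -3]].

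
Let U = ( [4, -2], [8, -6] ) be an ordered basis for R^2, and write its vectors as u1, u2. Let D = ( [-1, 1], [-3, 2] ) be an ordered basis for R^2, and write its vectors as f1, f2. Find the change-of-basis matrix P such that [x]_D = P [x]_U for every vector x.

[[2, -2], [-2, -2]]

Let M have columns uj and N have columns fj. Then for every x, N [x]_D = x = M [x]_U, so P = N^(-1) M.
Since det N = 1, N^(-1) has integer entries; multiplying gives P = [[2, -2], [-2, -2]].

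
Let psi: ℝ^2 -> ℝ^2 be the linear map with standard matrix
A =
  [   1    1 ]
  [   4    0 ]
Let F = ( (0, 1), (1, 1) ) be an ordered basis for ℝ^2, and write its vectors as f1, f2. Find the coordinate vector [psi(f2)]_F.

(2, 2)

Column 2 of [psi]_F is the F-coordinate vector of psi(f2).
In standard coordinates psi(f2) = A f2 = (2, 4).
Converting to F: (2, 4) = 2f1 + 2f2, so the coordinate vector is (2, 2).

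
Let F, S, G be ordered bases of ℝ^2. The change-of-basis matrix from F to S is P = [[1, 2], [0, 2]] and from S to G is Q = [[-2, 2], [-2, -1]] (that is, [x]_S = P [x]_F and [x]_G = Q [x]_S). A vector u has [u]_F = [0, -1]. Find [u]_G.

[0, 6]

Apply P to get S-coordinates [-2, -2], then Q to get G-coordinates.
The result is [u]_G = [0, 6].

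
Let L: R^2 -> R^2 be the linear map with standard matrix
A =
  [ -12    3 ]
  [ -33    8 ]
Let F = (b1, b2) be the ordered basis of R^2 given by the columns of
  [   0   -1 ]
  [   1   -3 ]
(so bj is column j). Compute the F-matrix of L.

Let P have columns b1, b2. Then [L]_F = P^(-1) A P.
Here det P = 1, so P^(-1) is integer; computing A P first and then P^(-1)(A P) gives [[-1, 0], [-3, -3]].

[[-1, 0], [-3, -3]]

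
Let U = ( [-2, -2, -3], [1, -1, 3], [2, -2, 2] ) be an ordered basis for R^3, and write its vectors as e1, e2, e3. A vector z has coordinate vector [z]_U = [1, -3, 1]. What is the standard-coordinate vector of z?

z = M [z]_U, where M has columns e1, ..., e3.
Carrying out the matrix-vector product, z = [-3, -1, -10].

[-3, -1, -10]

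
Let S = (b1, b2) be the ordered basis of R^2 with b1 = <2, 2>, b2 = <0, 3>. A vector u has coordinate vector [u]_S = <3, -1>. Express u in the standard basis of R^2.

u = M [u]_S, where M has columns b1, b2.
Carrying out the matrix-vector product, u = <6, 3>.

<6, 3>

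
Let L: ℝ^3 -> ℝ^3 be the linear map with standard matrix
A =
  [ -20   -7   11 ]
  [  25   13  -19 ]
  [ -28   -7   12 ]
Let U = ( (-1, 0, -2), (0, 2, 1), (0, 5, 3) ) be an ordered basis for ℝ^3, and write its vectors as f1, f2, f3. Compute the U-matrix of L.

The j-th column of [L]_U is [L(fj)]_U.
L(f1) = A f1 = (-2, 13, 4) = 2f1 - f2 + 3f3, so column 1 is (2, -1, 3).
Repeating for f2, f3 and assembling the columns gives [[2, 3, 2], [-1, 1, -1], [3, 1, 2]].

[[2, 3, 2], [-1, 1, -1], [3, 1, 2]]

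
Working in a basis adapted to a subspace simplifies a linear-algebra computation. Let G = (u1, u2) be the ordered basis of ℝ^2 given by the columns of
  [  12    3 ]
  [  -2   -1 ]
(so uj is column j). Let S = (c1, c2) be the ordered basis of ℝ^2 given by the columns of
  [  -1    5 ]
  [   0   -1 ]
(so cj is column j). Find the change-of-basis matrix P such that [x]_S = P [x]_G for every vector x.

Take x = uj: its G-coordinates are the j-th standard unit vector, so P e_j — column j of P — equals [uj]_S.
u1 = -2c1 + 2c2, giving column 1 = [-2, 2]; repeating for each j gives P = [[-2, 2], [2, 1]].

[[-2, 2], [2, 1]]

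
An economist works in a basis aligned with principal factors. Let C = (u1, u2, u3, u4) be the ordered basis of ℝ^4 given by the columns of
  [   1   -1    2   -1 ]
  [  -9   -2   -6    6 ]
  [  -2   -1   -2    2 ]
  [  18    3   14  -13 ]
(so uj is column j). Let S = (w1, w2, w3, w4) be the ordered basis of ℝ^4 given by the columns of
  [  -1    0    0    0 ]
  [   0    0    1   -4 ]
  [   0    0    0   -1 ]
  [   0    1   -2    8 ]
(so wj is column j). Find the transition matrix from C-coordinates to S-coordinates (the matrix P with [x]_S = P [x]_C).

[[-1, 1, -2, 1], [0, -1, 2, -1], [-1, 2, 2, -2], [2, 1, 2, -2]]

Column j of P is [uj]_S, since P maps C-coordinates to S-coordinates.
Expressing u1 in S: u1 = -w1 + 0·w2 - w3 + 2w4, so column 1 of P is (-1, 0, -1, 2).
Doing the same for each uj gives P = [[-1, 1, -2, 1], [0, -1, 2, -1], [-1, 2, 2, -2], [2, 1, 2, -2]].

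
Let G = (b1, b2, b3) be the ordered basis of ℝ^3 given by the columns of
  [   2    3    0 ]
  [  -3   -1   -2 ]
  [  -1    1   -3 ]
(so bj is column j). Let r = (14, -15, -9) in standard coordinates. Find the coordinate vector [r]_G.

Write r = c_1 b1 + ... + c_3 b3 and solve for the c_i.
Row-reducing the augmented matrix [M | r] gives c = (1, 4, 4).
Check: b1 + 4b2 + 4b3 = (14, -15, -9).

(1, 4, 4)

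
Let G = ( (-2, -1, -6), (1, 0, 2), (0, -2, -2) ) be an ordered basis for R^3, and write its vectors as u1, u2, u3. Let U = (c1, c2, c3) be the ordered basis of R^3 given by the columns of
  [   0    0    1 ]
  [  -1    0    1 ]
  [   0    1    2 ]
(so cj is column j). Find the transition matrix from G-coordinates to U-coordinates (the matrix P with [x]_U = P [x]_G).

Column j of P is [uj]_U, since P maps G-coordinates to U-coordinates.
Expressing u1 in U: u1 = -c1 - 2c2 - 2c3, so column 1 of P is (-1, -2, -2).
Doing the same for each uj gives P = [[-1, 1, 2], [-2, 0, -2], [-2, 1, 0]].

[[-1, 1, 2], [-2, 0, -2], [-2, 1, 0]]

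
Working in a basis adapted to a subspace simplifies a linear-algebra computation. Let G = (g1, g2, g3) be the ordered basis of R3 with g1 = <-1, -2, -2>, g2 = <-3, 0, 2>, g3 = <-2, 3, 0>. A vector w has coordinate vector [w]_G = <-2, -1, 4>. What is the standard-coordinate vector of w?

<-3, 16, 2>

By definition w = -2g1 - g2 + 4g3.
Summing componentwise gives <-3, 16, 2>.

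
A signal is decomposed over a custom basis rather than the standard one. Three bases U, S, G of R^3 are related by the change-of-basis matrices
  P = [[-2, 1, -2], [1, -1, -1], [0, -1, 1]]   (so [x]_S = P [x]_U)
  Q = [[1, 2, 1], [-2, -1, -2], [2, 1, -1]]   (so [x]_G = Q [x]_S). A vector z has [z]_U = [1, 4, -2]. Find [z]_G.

First [z]_S = P [z]_U = [6, -1, -6].
Then [z]_G = Q [z]_S = [-2, 1, 17].

[-2, 1, 17]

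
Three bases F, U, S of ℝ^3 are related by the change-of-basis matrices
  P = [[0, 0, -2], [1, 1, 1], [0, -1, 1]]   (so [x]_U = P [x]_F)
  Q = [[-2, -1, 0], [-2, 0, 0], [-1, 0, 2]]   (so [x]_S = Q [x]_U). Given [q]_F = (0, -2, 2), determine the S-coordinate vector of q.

(8, 8, 12)

Apply P to get U-coordinates (-4, 0, 4), then Q to get S-coordinates.
The result is [q]_S = (8, 8, 12).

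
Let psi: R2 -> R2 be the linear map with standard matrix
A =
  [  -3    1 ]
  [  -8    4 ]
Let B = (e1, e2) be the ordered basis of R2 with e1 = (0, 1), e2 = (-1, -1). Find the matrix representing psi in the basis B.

[[3, 2], [-1, -2]]

Let P have columns e1, e2. Then [psi]_B = P^(-1) A P.
Here det P = 1, so P^(-1) is integer; computing A P first and then P^(-1)(A P) gives [[3, 2], [-1, -2]].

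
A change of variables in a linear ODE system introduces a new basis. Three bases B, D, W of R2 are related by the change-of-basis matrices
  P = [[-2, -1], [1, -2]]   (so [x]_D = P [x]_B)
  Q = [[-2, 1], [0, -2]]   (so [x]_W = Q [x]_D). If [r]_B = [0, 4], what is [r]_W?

[0, 16]

First [r]_D = P [r]_B = [-4, -8].
Then [r]_W = Q [r]_D = [0, 16].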